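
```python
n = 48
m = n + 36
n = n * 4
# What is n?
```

Trace:
`n = 48` → n = 48
`m = n + 36` → m = 84
`n = n * 4` → n = 192
So n = 192

Answer: 192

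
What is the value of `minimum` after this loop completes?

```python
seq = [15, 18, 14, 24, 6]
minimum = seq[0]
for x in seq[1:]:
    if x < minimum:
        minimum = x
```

Minimum of [15, 18, 14, 24, 6]
`minimum` takes the values: 15 → 14 → 6

Answer: 6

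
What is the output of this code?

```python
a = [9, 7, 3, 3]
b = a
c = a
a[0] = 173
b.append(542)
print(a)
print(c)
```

Key concept: multiple aliases.
Step by step:
`a = [9, 7, 3, 3]` → a = [9, 7, 3, 3]
`b = a` → b = [9, 7, 3, 3] (same object as a)
`c = a` → c = [9, 7, 3, 3] (same object as a, b)
`a[0] = 173` → a = [173, 7, 3, 3] (same object as b, c); b = [173, 7, 3, 3] (same object as a, c); c = [173, 7, 3, 3] (same object as a, b)
`b.append(542)` → a = [173, 7, 3, 3, 542] (same object as b, c); b = [173, 7, 3, 3, 542] (same object as a, c); c = [173, 7, 3, 3, 542] (same object as a, b)
`print(a)` → prints [173, 7, 3, 3, 542]
`print(c)` → prints [173, 7, 3, 3, 542]

Answer:
[173, 7, 3, 3, 542]
[173, 7, 3, 3, 542]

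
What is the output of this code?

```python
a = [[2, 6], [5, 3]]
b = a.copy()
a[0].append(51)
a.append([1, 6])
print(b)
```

Key concept: shallow copy with nested lists.
Step by step:
`a = [[2, 6], [5, 3]]` → a = [[2, 6], [5, 3]]
`b = a.copy()` → b = [[2, 6], [5, 3]]
`a[0].append(51)` → a = [[2, 6, 51], [5, 3]]; b = [[2, 6, 51], [5, 3]]
`a.append([1, 6])` → a = [[2, 6, 51], [5, 3], [1, 6]]
`print(b)` → prints [[2, 6, 51], [5, 3]]

Answer: [[2, 6, 51], [5, 3]]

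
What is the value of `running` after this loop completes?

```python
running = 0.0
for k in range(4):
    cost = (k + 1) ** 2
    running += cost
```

Sum of squared losses 1² + 2² + ... + 4²
`running` takes the values: 0.0 → 1.0 → 5.0 → 14.0 → 30.0

Answer: 30.0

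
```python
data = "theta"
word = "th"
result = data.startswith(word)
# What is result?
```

Trace:
`data = "theta"` → data = 'theta'
`word = "th"` → word = 'th'
`result = data.startswith(word)` → result = True
So result = True

Answer: True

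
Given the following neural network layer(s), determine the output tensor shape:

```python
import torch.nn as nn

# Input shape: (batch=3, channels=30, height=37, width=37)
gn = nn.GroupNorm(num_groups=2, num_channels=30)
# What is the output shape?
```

Input: (3, 30, 37, 37) -> Output: (3, 30, 37, 37)

Answer: (3, 30, 37, 37)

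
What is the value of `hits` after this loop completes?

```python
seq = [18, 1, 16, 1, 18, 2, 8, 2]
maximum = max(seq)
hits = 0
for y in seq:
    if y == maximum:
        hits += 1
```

Count of max value 18 in [18, 1, 16, 1, 18, 2, 8, 2]
`hits` takes the values: 0 → 1 → 2

Answer: 2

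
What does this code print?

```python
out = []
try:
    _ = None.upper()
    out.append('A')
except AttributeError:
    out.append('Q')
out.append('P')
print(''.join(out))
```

Execution trace: 'Q' (except AttributeError) → 'P' (after the try/except). Output: QP

Answer: QP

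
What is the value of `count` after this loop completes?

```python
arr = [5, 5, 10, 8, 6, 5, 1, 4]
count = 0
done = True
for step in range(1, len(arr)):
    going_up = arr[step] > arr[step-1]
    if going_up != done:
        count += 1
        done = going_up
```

Count direction changes in [5, 5, 10, 8, 6, 5, 1, 4]
`count` takes the values: 0 → 1 → 2 → 3 → 4

Answer: 4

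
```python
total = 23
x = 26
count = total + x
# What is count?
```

Trace:
`total = 23` → total = 23
`x = 26` → x = 26
`count = total + x` → count = 49
So count = 49

Answer: 49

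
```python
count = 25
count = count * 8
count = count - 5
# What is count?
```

Trace:
`count = 25` → count = 25
`count = count * 8` → count = 200
`count = count - 5` → count = 195
So count = 195

Answer: 195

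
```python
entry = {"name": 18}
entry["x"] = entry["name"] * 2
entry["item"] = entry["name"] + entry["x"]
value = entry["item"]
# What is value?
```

Trace:
`entry = {"name": 18}` → entry = {'name': 18}
`entry["x"] = entry["name"] * 2` → entry = {'name': 18, 'x': 36}
`entry["item"] = entry["name"] + entry["x"]` → entry = {'name': 18, 'x': 36, 'item': 54}
`value = entry["item"]` → value = 54
So value = 54

Answer: 54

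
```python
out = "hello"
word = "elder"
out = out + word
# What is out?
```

Trace:
`out = "hello"` → out = 'hello'
`word = "elder"` → word = 'elder'
`out = out + word` → out = 'helloelder'
So out = 'helloelder'

Answer: 'helloelder'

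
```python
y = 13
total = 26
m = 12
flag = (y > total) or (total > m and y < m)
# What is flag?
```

Trace:
`y = 13` → y = 13
`total = 26` → total = 26
`m = 12` → m = 12
`flag = (y > total) or (total > m and y < m)` → flag = False
So flag = False

Answer: False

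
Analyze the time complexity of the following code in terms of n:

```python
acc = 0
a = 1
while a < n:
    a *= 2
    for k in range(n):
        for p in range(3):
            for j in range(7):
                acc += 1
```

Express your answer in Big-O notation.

Each loop level contributes: log n × n × 1 × 1. Multiplying the contributions gives O(n log n).

Answer: O(n log n)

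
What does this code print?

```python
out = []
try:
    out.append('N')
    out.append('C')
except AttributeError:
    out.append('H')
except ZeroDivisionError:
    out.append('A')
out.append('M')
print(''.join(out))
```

Execution trace: 'N' (try body) → 'C' (try body, no exception) → 'M' (after the try/except). Output: NCM

Answer: NCM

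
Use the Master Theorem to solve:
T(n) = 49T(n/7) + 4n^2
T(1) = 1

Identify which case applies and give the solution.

a=49, b=7, f(n)=4n^2. log_7(49) = 2. Since c=2 = 2, Case 2 applies: T(n) = Θ(n^log_b(a) · log n) = O(n^2 log n).

Answer: O(n^2 log n) - Case 2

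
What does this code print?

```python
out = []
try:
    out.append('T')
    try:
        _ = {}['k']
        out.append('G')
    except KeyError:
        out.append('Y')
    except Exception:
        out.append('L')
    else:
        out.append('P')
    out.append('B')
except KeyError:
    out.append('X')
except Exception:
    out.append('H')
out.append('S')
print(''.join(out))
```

Execution trace: 'T' (try body) → 'Y' (inner except KeyError) → 'B' (try body, no exception) → 'S' (after the try/except). Output: TYBS

Answer: TYBS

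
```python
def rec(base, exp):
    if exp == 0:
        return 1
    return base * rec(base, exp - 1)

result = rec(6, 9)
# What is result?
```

rec(6, 9) = 6 * 6 * 6 * 6 * 6 * 6 * 6 * 6 * 6 = 10077696

Answer: 10077696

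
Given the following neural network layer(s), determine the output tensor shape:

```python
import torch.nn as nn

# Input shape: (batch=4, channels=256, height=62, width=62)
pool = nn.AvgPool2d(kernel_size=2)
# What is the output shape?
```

Input: (4, 256, 62, 62) -> Output: (4, 256, 31, 31)

Answer: (4, 256, 31, 31)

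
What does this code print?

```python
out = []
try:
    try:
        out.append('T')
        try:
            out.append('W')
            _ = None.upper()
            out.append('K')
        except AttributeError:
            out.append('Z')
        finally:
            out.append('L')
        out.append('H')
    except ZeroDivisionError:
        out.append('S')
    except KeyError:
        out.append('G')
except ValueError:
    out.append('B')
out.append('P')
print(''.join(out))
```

Execution trace: 'T' (try body) → 'W' (inner try body) → 'Z' (inner except AttributeError) → 'L' (inner finally) → 'H' (try body, no exception) → 'P' (after the try/except). Output: TWZLHP

Answer: TWZLHP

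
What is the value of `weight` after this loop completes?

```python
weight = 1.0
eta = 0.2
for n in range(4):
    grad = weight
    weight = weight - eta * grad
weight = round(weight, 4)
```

Gradient descent: w = 1.0 * (1 - 0.2)^4
`weight` takes the values: 1.0 → 0.8 → 0.64 → 0.512 → 0.4096

Answer: 0.4096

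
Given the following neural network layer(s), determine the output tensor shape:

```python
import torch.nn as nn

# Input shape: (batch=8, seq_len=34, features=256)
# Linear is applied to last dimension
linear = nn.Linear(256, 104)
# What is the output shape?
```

Input: (8, 34, 256) -> Output: (8, 34, 104)

Answer: (8, 34, 104)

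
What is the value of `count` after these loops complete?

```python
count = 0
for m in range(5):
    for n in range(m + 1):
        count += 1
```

Triangle: 1 + 2 + ... + 5
`count` takes the values: 0 → 1 → 2 → 3 → 4 → 5 → 6 → 7 → 8 → 9 → 10 → 11 → 12 → 13 → 14 → 15

Answer: 15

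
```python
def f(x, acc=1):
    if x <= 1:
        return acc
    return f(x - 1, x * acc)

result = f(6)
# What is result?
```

Accumulator trace (n, acc): (6, 1) -> (5, 6) -> (4, 30) -> (3, 120) -> (2, 360) -> (1, 720) -> return 720

Answer: 720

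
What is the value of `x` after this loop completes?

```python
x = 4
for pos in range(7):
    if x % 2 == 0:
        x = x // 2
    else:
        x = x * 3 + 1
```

Collatz-style transformation from 4
`x` takes the values: 4 → 2 → 1 → 4 → 2 → 1 → 4 → 2

Answer: 2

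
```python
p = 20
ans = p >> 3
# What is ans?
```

Trace:
`p = 20` → p = 20
`ans = p >> 3` → ans = 2
So ans = 2

Answer: 2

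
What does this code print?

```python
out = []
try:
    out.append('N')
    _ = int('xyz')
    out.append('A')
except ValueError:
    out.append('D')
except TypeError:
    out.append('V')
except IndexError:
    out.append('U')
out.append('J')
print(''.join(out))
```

Execution trace: 'N' (try body) → 'D' (except ValueError) → 'J' (after the try/except). Output: NDJ

Answer: NDJ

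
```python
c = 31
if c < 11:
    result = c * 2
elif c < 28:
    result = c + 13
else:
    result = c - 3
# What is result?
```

Trace:
`c = 31` → c = 31
`if c < 11: ...` → c < 11 is False, c < 28 is False, take else branch → result = 28
So result = 28

Answer: 28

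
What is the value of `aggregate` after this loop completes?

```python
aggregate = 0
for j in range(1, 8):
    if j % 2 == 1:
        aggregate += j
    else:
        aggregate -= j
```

Add odd, subtract even
`aggregate` takes the values: 0 → 1 → -1 → 2 → -2 → 3 → -3 → 4

Answer: 4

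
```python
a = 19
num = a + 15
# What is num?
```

Trace:
`a = 19` → a = 19
`num = a + 15` → num = 34
So num = 34

Answer: 34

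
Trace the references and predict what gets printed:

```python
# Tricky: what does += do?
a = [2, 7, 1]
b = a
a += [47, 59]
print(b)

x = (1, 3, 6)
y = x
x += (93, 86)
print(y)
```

Key concept: += behavior differs for mutable vs immutable.
Step by step:
`a = [2, 7, 1]` → a = [2, 7, 1]
`b = a` → b = [2, 7, 1] (same object as a)
`a += [47, 59]` → a = [2, 7, 1, 47, 59] (same object as b); b = [2, 7, 1, 47, 59] (same object as a)
`print(b)` → prints [2, 7, 1, 47, 59]
`x = (1, 3, 6)` → x = (1, 3, 6)
`y = x` → y = (1, 3, 6)
`x += (93, 86)` → x = (1, 3, 6, 93, 86)
`print(y)` → prints (1, 3, 6)

Answer:
[2, 7, 1, 47, 59]
(1, 3, 6)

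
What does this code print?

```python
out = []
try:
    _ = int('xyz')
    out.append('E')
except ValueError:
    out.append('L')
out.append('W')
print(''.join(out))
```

Execution trace: 'L' (except ValueError) → 'W' (after the try/except). Output: LW

Answer: LW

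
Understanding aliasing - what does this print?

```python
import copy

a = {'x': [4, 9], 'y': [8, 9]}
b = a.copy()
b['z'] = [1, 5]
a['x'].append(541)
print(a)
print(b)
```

Key concept: shallow copy of dict with mutable values.
Step by step:
`a = {'x': [4, 9], 'y': [8, 9]}` → a = {'x': [4, 9], 'y': [8, 9]}
`b = a.copy()` → b = {'x': [4, 9], 'y': [8, 9]}
`b['z'] = [1, 5]` → b = {'x': [4, 9], 'y': [8, 9], 'z': [1, 5]}
`a['x'].append(541)` → a = {'x': [4, 9, 541], 'y': [8, 9]}; b = {'x': [4, 9, 541], 'y': [8, 9], 'z': [1, 5]}
`print(a)` → prints {'x': [4, 9, 541], 'y': [8, 9]}
`print(b)` → prints {'x': [4, 9, 541], 'y': [8, 9], 'z': [1, 5]}

Answer:
{'x': [4, 9, 541], 'y': [8, 9]}
{'x': [4, 9, 541], 'y': [8, 9], 'z': [1, 5]}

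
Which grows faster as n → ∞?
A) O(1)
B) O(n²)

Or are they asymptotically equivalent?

O(1) vs O(n²): Higher order terms dominate.

Answer: B) O(n²) grows faster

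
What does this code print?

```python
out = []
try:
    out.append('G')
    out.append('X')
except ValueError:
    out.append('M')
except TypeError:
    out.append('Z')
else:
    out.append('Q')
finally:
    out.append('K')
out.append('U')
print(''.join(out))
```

Execution trace: 'G' (try body) → 'X' (try body, no exception) → 'Q' (else) → 'K' (finally) → 'U' (after the try/except). Output: GXQKU

Answer: GXQKU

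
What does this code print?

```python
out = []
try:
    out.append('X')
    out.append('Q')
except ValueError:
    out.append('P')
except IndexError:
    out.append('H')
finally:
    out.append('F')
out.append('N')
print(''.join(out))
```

Execution trace: 'X' (try body) → 'Q' (try body, no exception) → 'F' (finally) → 'N' (after the try/except). Output: XQFN

Answer: XQFN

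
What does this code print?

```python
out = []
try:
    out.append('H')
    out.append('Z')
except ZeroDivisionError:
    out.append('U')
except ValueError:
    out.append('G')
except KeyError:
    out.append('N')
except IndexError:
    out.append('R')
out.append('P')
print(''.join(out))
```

Execution trace: 'H' (try body) → 'Z' (try body, no exception) → 'P' (after the try/except). Output: HZP

Answer: HZP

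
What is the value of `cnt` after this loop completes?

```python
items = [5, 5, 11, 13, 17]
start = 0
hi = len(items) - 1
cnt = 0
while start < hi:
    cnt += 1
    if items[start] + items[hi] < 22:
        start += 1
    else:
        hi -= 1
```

Steps to find pair summing to 22
`cnt` takes the values: 0 → 1 → 2 → 3 → 4

Answer: 4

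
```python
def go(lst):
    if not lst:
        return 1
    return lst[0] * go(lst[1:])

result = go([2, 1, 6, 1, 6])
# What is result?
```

Product over [2, 1, 6, 1, 6] = 2 * 1 * 6 * 1 * 6 = 72

Answer: 72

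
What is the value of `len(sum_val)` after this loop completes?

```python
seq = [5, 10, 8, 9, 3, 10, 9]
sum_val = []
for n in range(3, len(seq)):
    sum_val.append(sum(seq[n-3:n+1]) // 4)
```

Number of 4-element averages
`sum_val` takes the values: [] → [8] → [8, 7] → [8, 7, 7] → [8, 7, 7, 7]
So `len(sum_val)` = 4

Answer: 4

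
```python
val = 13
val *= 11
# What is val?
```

Trace:
`val = 13` → val = 13
`val *= 11` → val = 143
So val = 143

Answer: 143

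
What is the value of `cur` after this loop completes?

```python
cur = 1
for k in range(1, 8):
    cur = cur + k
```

Start at 1, add 1 through 7
`cur` takes the values: 1 → 2 → 4 → 7 → 11 → 16 → 22 → 29

Answer: 29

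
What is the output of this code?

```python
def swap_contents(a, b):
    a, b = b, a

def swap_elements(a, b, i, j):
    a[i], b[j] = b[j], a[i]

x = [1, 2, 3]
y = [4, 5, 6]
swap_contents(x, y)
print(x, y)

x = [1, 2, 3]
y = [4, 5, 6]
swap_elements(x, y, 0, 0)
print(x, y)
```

Key concept: parameter rebinding vs mutation.
Step by step:
`x = [1, 2, 3]` → x = [1, 2, 3]
`y = [4, 5, 6]` → y = [4, 5, 6]
`swap_contents(x, y)` → no visible change to tracked variables
`print(x, y)` → prints [1, 2, 3] [4, 5, 6]
`x = [1, 2, 3]` → x = [1, 2, 3]
`y = [4, 5, 6]` → y = [4, 5, 6]
`swap_elements(x, y, 0, 0)` → x = [4, 2, 3]; y = [1, 5, 6]
`print(x, y)` → prints [4, 2, 3] [1, 5, 6]

Answer:
[1, 2, 3] [4, 5, 6]
[4, 2, 3] [1, 5, 6]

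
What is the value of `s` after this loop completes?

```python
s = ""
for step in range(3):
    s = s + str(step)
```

Concatenate digits 0 to 2
`s` takes the values: "" → "0" → "01" → "012"

Answer: "012"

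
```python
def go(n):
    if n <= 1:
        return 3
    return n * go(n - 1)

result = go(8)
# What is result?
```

go(8) = 8 * 7 * 6 * 5 * 4 * 3 * 2 * 3 = 120960

Answer: 120960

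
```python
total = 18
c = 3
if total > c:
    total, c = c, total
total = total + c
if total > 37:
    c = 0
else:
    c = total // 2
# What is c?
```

Trace:
`total = 18` → total = 18
`c = 3` → c = 3
`if total > c: ...` → total > c is True → total = 3; c = 18
`total = total + c` → total = 21
`if total > 37: ...` → total > 37 is False, take else branch → c = 10
So c = 10

Answer: 10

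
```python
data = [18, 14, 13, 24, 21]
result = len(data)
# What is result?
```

Trace:
`data = [18, 14, 13, 24, 21]` → data = [18, 14, 13, 24, 21]
`result = len(data)` → result = 5
So result = 5

Answer: 5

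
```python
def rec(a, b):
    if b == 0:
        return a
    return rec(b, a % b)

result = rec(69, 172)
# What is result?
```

rec(69, 172) -> rec(172, 69) -> rec(69, 34) -> rec(34, 1) -> rec(1, 0) -> 1

Answer: 1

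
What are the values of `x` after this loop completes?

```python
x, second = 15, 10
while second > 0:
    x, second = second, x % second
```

GCD of 15 and 10
`x` takes the values: 15 → 10 → 5

Answer: 5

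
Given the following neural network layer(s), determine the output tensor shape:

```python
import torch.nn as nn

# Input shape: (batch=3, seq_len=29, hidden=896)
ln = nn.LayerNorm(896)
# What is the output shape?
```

Input: (3, 29, 896) -> Output: (3, 29, 896)

Answer: (3, 29, 896)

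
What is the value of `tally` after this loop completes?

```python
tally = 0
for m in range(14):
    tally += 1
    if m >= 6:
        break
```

Loop breaks when m reaches 6, tally is 7
`tally` takes the values: 0 → 1 → 2 → 3 → 4 → 5 → 6 → 7

Answer: 7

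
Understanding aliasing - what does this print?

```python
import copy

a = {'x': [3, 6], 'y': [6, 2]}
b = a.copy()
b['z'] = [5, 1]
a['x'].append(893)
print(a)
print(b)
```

Key concept: shallow copy of dict with mutable values.
Step by step:
`a = {'x': [3, 6], 'y': [6, 2]}` → a = {'x': [3, 6], 'y': [6, 2]}
`b = a.copy()` → b = {'x': [3, 6], 'y': [6, 2]}
`b['z'] = [5, 1]` → b = {'x': [3, 6], 'y': [6, 2], 'z': [5, 1]}
`a['x'].append(893)` → a = {'x': [3, 6, 893], 'y': [6, 2]}; b = {'x': [3, 6, 893], 'y': [6, 2], 'z': [5, 1]}
`print(a)` → prints {'x': [3, 6, 893], 'y': [6, 2]}
`print(b)` → prints {'x': [3, 6, 893], 'y': [6, 2], 'z': [5, 1]}

Answer:
{'x': [3, 6, 893], 'y': [6, 2]}
{'x': [3, 6, 893], 'y': [6, 2], 'z': [5, 1]}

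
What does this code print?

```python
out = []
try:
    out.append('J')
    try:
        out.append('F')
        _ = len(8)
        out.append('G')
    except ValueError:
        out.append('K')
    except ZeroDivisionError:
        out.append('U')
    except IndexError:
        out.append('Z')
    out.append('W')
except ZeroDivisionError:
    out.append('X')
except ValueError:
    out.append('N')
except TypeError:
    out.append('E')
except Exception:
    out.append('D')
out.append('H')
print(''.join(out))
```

Execution trace: 'J' (try body) → 'F' (inner try body) → 'E' (except TypeError) → 'H' (after the try/except). Output: JFEH

Answer: JFEH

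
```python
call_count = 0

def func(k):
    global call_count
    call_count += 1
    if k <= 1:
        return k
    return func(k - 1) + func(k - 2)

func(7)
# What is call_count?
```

Calls(k) = 1 + Calls(k-1) + Calls(k-2); Calls(0)=Calls(1)=1. For k=7 this gives 41.

Answer: 41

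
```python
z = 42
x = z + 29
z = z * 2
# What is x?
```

Trace:
`z = 42` → z = 42
`x = z + 29` → x = 71
`z = z * 2` → z = 84
So x = 71

Answer: 71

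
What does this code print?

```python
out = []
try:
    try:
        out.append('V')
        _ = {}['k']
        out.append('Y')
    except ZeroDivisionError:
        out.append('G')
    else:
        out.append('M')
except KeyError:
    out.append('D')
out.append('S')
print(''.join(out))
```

Execution trace: 'V' (try body) → 'D' (outer except KeyError) → 'S' (after the try/except). Output: VDS

Answer: VDS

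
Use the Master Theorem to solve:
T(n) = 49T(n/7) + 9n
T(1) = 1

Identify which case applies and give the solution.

a=49, b=7, f(n)=9n. log_7(49) = 2. Since c=1 < 2, Case 1 applies: T(n) = Θ(n^log_b(a)) = O(n^2).

Answer: O(n^2) - Case 1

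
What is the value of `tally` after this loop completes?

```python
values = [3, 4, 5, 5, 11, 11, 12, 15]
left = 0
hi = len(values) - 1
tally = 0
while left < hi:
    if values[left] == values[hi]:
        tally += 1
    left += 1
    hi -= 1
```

Count matching pairs from ends
`tally` takes the values: 0

Answer: 0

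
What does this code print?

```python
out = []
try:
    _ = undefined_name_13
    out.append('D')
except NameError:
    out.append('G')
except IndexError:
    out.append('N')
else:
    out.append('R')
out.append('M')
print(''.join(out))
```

Execution trace: 'G' (except NameError) → 'M' (after the try/except). Output: GM

Answer: GM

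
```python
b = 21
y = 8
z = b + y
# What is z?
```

Trace:
`b = 21` → b = 21
`y = 8` → y = 8
`z = b + y` → z = 29
So z = 29

Answer: 29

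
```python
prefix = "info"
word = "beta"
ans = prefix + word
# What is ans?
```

Trace:
`prefix = "info"` → prefix = 'info'
`word = "beta"` → word = 'beta'
`ans = prefix + word` → ans = 'infobeta'
So ans = 'infobeta'

Answer: 'infobeta'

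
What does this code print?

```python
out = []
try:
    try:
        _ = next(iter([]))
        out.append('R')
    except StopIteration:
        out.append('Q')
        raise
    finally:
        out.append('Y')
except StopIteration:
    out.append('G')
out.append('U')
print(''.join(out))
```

Execution trace: 'Q' (inner except StopIteration) → 'Y' (inner finally) → 'G' (outer except StopIteration) → 'U' (after the try/except). Output: QYGU

Answer: QYGU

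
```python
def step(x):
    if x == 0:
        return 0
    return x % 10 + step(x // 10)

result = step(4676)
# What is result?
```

Sum of digits of 4676: 6 + 7 + 6 + 4 = 23

Answer: 23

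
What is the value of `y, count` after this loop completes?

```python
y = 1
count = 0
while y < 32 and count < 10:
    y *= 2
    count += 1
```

Double until >= 32 or 10 iterations
`y, count` takes the values: (1, 0) → (2, 0) → (2, 1) → (4, 1) → (4, 2) → (8, 2) → (8, 3) → (16, 3) → (16, 4) → (32, 4) → (32, 5)

Answer: 32, 5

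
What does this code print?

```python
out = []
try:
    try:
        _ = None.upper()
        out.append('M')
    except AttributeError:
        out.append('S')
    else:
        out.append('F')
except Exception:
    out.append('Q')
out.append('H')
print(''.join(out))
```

Execution trace: 'S' (inner except AttributeError) → 'H' (after the try/except). Output: SH

Answer: SH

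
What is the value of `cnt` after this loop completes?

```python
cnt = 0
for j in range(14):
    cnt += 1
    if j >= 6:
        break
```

Loop breaks when j reaches 6, cnt is 7
`cnt` takes the values: 0 → 1 → 2 → 3 → 4 → 5 → 6 → 7

Answer: 7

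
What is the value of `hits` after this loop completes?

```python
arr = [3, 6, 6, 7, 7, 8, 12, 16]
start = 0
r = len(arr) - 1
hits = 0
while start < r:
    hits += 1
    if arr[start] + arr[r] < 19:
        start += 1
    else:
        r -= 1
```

Steps to find pair summing to 19
`hits` takes the values: 0 → 1 → 2 → 3 → 4 → 5 → 6 → 7

Answer: 7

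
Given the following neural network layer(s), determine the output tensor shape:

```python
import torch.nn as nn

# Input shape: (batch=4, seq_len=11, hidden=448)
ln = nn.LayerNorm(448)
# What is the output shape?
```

Input: (4, 11, 448) -> Output: (4, 11, 448)

Answer: (4, 11, 448)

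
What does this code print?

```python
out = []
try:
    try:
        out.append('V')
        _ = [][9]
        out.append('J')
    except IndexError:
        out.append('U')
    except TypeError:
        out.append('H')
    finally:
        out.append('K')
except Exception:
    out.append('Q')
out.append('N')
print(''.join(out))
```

Execution trace: 'V' (inner try body) → 'U' (inner except IndexError) → 'K' (inner finally) → 'N' (after the try/except). Output: VUKN

Answer: VUKN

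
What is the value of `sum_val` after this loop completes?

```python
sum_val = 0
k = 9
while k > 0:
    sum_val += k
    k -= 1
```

Sum 9 down to 1
`sum_val` takes the values: 0 → 9 → 17 → 24 → 30 → 35 → 39 → 42 → 44 → 45

Answer: 45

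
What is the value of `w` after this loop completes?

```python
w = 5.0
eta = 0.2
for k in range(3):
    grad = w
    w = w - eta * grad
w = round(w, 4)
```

Gradient descent: w = 5.0 * (1 - 0.2)^3
`w` takes the values: 5.0 → 4.0 → 3.2 → 2.56

Answer: 2.56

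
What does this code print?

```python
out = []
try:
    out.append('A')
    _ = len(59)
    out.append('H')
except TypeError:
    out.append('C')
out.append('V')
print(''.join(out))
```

Execution trace: 'A' (try body) → 'C' (except TypeError) → 'V' (after the try/except). Output: ACV

Answer: ACV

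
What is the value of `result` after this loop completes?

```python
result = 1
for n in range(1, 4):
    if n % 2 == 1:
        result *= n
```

Product of odd numbers 1 to 3
`result` takes the values: 1 → 3

Answer: 3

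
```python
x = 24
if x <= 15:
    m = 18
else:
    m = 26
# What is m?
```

Trace:
`x = 24` → x = 24
`if x <= 15: ...` → x <= 15 is False, take else branch → m = 26
So m = 26

Answer: 26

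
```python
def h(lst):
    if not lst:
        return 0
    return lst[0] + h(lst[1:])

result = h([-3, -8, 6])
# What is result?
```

(-3) + (-8) + 6 + 0 = -5

Answer: -5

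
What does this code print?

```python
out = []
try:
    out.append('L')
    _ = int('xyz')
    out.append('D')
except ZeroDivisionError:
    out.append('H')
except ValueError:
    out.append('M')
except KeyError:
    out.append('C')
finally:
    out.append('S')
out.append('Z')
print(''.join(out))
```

Execution trace: 'L' (try body) → 'M' (except ValueError) → 'S' (finally) → 'Z' (after the try/except). Output: LMSZ

Answer: LMSZ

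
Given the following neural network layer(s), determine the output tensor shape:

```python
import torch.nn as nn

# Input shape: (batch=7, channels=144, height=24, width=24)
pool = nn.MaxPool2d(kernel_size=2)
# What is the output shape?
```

Input: (7, 144, 24, 24) -> Output: (7, 144, 12, 12)

Answer: (7, 144, 12, 12)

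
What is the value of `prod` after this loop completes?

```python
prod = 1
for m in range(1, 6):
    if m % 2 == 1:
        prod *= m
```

Product of odd numbers 1 to 5
`prod` takes the values: 1 → 3 → 15

Answer: 15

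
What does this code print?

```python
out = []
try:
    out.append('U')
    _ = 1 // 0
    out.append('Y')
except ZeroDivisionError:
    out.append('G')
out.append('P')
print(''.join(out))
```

Execution trace: 'U' (try body) → 'G' (except ZeroDivisionError) → 'P' (after the try/except). Output: UGP

Answer: UGP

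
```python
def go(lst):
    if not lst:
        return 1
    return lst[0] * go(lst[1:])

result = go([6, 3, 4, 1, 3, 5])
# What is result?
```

Product over [6, 3, 4, 1, 3, 5] = 6 * 3 * 4 * 1 * 3 * 5 = 1080

Answer: 1080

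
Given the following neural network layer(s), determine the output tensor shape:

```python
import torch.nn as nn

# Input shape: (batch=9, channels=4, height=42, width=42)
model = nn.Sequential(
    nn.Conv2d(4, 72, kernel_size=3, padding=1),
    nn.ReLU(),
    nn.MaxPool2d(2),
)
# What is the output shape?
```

Input: (9, 4, 42, 42) -> after Conv2d: (9, 72, 42, 42) -> after ReLU: (9, 72, 42, 42) -> Output: (9, 72, 21, 21)

Answer: (9, 72, 21, 21)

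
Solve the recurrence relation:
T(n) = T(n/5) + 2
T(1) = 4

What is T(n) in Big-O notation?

Each step divides n by 5 and adds 2. After log_5(n) steps we reach T(1)=4. So T(n) = 2·log_5(n) + 4 = O(log n).

Answer: O(log n)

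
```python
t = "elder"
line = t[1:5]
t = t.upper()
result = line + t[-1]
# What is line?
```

Trace:
`t = "elder"` → t = 'elder'
`line = t[1:5]` → line = 'lder'
`t = t.upper()` → t = 'ELDER'
`result = line + t[-1]` → result = 'lderR'
So line = 'lder'

Answer: 'lder'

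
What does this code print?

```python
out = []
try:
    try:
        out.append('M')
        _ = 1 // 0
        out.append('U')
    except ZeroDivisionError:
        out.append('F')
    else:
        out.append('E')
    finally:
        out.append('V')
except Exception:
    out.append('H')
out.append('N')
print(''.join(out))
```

Execution trace: 'M' (inner try body) → 'F' (inner except ZeroDivisionError) → 'V' (inner finally) → 'N' (after the try/except). Output: MFVN

Answer: MFVN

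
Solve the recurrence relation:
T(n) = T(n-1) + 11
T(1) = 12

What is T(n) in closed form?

Unrolling: T(n) = T(1) + 11·(n-1) = 12 + 11(n-1) = 11n + 1.

Answer: T(n) = 11n + 1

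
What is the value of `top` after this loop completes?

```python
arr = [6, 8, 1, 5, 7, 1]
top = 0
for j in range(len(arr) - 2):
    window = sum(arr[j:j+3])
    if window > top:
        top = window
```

Max sum of 3-element window in [6, 8, 1, 5, 7, 1]
`top` takes the values: 0 → 15

Answer: 15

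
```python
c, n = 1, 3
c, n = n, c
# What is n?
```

Trace:
`c, n = 1, 3` → c = 1; n = 3
`c, n = n, c` → c = 3; n = 1
So n = 1

Answer: 1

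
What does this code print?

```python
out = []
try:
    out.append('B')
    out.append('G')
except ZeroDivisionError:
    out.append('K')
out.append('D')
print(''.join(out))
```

Execution trace: 'B' (try body) → 'G' (try body, no exception) → 'D' (after the try/except). Output: BGD

Answer: BGD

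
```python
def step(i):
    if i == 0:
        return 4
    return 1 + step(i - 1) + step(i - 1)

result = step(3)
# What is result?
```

step(i) = 1 + 2·step(i-1), step(0)=4. Closed form: (4+1)·2^3 - 1 = 39.

Answer: 39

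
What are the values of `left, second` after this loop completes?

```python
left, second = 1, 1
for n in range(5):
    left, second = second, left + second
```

Fibonacci: after 5 iterations
`left, second` takes the values: (1, 1) → (1, 2) → (2, 3) → (3, 5) → (5, 8) → (8, 13)

Answer: 8, 13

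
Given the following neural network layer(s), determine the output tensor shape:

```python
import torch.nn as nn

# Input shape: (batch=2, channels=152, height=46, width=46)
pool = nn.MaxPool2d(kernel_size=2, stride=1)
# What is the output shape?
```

Input: (2, 152, 46, 46) -> Output: (2, 152, 45, 45)

Answer: (2, 152, 45, 45)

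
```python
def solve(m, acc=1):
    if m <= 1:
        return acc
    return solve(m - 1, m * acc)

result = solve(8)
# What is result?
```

Accumulator trace (n, acc): (8, 1) -> (7, 8) -> (6, 56) -> (5, 336) -> (4, 1680) -> (3, 6720) -> (2, 20160) -> (1, 40320) -> return 40320

Answer: 40320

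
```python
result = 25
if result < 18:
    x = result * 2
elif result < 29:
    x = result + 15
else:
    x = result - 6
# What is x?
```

Trace:
`result = 25` → result = 25
`if result < 18: ...` → result < 18 is False, result < 29 is True → x = 40
So x = 40

Answer: 40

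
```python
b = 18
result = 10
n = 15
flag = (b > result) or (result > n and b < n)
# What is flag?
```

Trace:
`b = 18` → b = 18
`result = 10` → result = 10
`n = 15` → n = 15
`flag = (b > result) or (result > n and b < n)` → flag = True
So flag = True

Answer: True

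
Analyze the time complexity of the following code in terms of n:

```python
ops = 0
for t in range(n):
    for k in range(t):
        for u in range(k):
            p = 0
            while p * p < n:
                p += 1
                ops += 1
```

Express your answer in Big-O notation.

Each loop level contributes: n × n × n × √n. Multiplying the contributions gives O(n^3√n).

Answer: O(n^3√n)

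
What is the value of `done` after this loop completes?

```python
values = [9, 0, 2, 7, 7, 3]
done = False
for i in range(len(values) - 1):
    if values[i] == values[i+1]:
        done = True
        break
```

Check consecutive duplicates in [9, 0, 2, 7, 7, 3]
`done` takes the values: False → True

Answer: True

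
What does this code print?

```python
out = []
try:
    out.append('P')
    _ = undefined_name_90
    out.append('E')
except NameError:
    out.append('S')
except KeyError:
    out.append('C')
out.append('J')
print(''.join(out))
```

Execution trace: 'P' (try body) → 'S' (except NameError) → 'J' (after the try/except). Output: PSJ

Answer: PSJ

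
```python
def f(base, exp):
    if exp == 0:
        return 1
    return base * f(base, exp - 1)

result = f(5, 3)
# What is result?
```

f(5, 3) = 5 * 5 * 5 = 125

Answer: 125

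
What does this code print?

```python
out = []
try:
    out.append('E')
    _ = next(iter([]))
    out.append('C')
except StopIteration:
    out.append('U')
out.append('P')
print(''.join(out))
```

Execution trace: 'E' (try body) → 'U' (except StopIteration) → 'P' (after the try/except). Output: EUP

Answer: EUP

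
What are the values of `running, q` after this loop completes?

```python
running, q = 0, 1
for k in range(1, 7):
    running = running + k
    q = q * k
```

Sum and factorial of 1 to 6
`running, q` takes the values: (0, 1) → (1, 1) → (3, 1) → (3, 2) → (6, 2) → (6, 6) → (10, 6) → (10, 24) → (15, 24) → (15, 120) → (21, 120) → (21, 720)

Answer: 21, 720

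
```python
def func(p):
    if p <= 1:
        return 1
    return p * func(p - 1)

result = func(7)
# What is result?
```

func(7) = 7 * 6 * 5 * 4 * 3 * 2 * 1 = 5040

Answer: 5040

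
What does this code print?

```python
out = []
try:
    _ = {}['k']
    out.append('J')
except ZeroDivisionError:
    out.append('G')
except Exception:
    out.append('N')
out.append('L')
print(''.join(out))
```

Execution trace: 'N' (except Exception) → 'L' (after the try/except). Output: NL

Answer: NL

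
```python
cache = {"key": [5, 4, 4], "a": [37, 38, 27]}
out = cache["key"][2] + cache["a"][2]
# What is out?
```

Trace:
`cache = {"key": [5, 4, 4], "a": [37, 38, 27]}` → cache = {'key': [5, 4, 4], 'a': [37, 38, 27]}
`out = cache["key"][2] + cache["a"][2]` → out = 31
So out = 31

Answer: 31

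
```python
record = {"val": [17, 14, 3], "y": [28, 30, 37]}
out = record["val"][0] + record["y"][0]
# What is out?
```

Trace:
`record = {"val": [17, 14, 3], "y": [28, 30, 37]}` → record = {'val': [17, 14, 3], 'y': [28, 30, 37]}
`out = record["val"][0] + record["y"][0]` → out = 45
So out = 45

Answer: 45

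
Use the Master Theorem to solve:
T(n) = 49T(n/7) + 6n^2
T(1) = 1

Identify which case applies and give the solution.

a=49, b=7, f(n)=6n^2. log_7(49) = 2. Since c=2 = 2, Case 2 applies: T(n) = Θ(n^log_b(a) · log n) = O(n^2 log n).

Answer: O(n^2 log n) - Case 2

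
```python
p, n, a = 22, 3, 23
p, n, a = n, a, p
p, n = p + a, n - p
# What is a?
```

Trace:
`p, n, a = 22, 3, 23` → p = 22; n = 3; a = 23
`p, n, a = n, a, p` → p = 3; n = 23; a = 22
`p, n = p + a, n - p` → p = 25; n = 20
So a = 22

Answer: 22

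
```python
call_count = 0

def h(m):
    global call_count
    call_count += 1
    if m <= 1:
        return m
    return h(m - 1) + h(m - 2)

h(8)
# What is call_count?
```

Calls(m) = 1 + Calls(m-1) + Calls(m-2); Calls(0)=Calls(1)=1. For m=8 this gives 67.

Answer: 67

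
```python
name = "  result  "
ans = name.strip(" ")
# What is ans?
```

Trace:
`name = "  result  "` → name = '  result  '
`ans = name.strip(" ")` → ans = 'result'
So ans = 'result'

Answer: 'result'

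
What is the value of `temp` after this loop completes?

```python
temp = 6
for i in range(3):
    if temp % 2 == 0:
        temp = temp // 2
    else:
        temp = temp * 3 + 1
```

Collatz-style transformation from 6
`temp` takes the values: 6 → 3 → 10 → 5

Answer: 5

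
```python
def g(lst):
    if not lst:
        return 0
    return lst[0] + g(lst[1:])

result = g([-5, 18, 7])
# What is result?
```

(-5) + 18 + 7 + 0 = 20

Answer: 20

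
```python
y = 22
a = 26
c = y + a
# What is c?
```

Trace:
`y = 22` → y = 22
`a = 26` → a = 26
`c = y + a` → c = 48
So c = 48

Answer: 48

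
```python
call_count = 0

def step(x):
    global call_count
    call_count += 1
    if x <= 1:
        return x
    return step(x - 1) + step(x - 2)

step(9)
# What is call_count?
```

Calls(x) = 1 + Calls(x-1) + Calls(x-2); Calls(0)=Calls(1)=1. For x=9 this gives 109.

Answer: 109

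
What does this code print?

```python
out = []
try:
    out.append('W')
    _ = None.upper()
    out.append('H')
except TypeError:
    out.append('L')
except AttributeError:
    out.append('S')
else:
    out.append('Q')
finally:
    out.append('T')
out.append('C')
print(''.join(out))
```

Execution trace: 'W' (try body) → 'S' (except AttributeError) → 'T' (finally) → 'C' (after the try/except). Output: WSTC

Answer: WSTC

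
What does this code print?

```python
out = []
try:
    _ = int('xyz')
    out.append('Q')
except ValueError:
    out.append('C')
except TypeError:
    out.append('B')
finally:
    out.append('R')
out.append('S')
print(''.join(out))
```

Execution trace: 'C' (except ValueError) → 'R' (finally) → 'S' (after the try/except). Output: CRS

Answer: CRS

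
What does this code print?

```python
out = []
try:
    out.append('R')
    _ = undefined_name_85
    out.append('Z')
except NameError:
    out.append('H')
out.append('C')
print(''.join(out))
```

Execution trace: 'R' (try body) → 'H' (except NameError) → 'C' (after the try/except). Output: RHC

Answer: RHC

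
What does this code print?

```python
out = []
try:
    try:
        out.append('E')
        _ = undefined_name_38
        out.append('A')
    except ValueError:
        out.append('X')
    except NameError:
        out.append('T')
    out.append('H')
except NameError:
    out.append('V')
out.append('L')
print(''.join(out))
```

Execution trace: 'E' (inner try body) → 'T' (inner except NameError) → 'H' (try body, no exception) → 'L' (after the try/except). Output: ETHL

Answer: ETHL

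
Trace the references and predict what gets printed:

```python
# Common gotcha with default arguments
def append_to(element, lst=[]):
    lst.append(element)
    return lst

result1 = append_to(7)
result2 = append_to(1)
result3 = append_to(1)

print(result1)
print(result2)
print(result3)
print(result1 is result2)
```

Key concept: mutable default argument gotcha.
Step by step:
`result1 = append_to(7)` → result1 = [7]
`result2 = append_to(1)` → result1 = [7, 1] (same object as result2); result2 = [7, 1] (same object as result1)
`result3 = append_to(1)` → result1 = [7, 1, 1] (same object as result2, result3); result2 = [7, 1, 1] (same object as result1, result3); result3 = [7, 1, 1] (same object as result1, result2)
`print(result1)` → prints [7, 1, 1]
`print(result2)` → prints [7, 1, 1]
`print(result3)` → prints [7, 1, 1]
`print(result1 is result2)` → prints True

Answer:
[7, 1, 1]
[7, 1, 1]
[7, 1, 1]
True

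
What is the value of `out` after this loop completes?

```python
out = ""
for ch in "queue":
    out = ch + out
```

Reverse 'queue'
`out` takes the values: "" → "q" → "uq" → "euq" → "ueuq" → "eueuq"

Answer: "eueuq"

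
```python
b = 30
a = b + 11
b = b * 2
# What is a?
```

Trace:
`b = 30` → b = 30
`a = b + 11` → a = 41
`b = b * 2` → b = 60
So a = 41

Answer: 41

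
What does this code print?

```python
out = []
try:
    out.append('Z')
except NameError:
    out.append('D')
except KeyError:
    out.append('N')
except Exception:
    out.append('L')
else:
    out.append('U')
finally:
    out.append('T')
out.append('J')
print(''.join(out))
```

Execution trace: 'Z' (try body, no exception) → 'U' (else) → 'T' (finally) → 'J' (after the try/except). Output: ZUTJ

Answer: ZUTJ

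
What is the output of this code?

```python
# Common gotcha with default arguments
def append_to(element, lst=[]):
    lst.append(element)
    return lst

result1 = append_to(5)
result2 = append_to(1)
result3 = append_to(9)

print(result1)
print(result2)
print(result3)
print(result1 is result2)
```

Key concept: mutable default argument gotcha.
Step by step:
`result1 = append_to(5)` → result1 = [5]
`result2 = append_to(1)` → result1 = [5, 1] (same object as result2); result2 = [5, 1] (same object as result1)
`result3 = append_to(9)` → result1 = [5, 1, 9] (same object as result2, result3); result2 = [5, 1, 9] (same object as result1, result3); result3 = [5, 1, 9] (same object as result1, result2)
`print(result1)` → prints [5, 1, 9]
`print(result2)` → prints [5, 1, 9]
`print(result3)` → prints [5, 1, 9]
`print(result1 is result2)` → prints True

Answer:
[5, 1, 9]
[5, 1, 9]
[5, 1, 9]
True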